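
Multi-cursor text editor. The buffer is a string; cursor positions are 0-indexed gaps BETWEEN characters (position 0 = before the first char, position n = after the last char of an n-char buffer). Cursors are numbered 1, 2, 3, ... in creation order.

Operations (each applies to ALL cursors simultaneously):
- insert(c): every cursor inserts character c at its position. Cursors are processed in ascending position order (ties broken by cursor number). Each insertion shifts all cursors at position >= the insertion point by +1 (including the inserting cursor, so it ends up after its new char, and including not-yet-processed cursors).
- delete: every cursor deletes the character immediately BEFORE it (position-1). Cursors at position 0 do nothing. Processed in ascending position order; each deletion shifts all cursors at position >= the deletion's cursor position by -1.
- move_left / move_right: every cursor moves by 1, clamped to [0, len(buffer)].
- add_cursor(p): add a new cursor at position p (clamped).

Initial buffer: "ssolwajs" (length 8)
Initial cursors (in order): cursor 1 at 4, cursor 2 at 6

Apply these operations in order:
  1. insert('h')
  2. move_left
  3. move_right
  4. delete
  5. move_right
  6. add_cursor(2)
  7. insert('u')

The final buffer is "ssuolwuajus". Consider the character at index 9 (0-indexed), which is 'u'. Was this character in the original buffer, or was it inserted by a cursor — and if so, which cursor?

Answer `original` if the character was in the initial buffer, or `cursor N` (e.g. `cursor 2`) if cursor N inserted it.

Answer: cursor 2

Derivation:
After op 1 (insert('h')): buffer="ssolhwahjs" (len 10), cursors c1@5 c2@8, authorship ....1..2..
After op 2 (move_left): buffer="ssolhwahjs" (len 10), cursors c1@4 c2@7, authorship ....1..2..
After op 3 (move_right): buffer="ssolhwahjs" (len 10), cursors c1@5 c2@8, authorship ....1..2..
After op 4 (delete): buffer="ssolwajs" (len 8), cursors c1@4 c2@6, authorship ........
After op 5 (move_right): buffer="ssolwajs" (len 8), cursors c1@5 c2@7, authorship ........
After op 6 (add_cursor(2)): buffer="ssolwajs" (len 8), cursors c3@2 c1@5 c2@7, authorship ........
After op 7 (insert('u')): buffer="ssuolwuajus" (len 11), cursors c3@3 c1@7 c2@10, authorship ..3...1..2.
Authorship (.=original, N=cursor N): . . 3 . . . 1 . . 2 .
Index 9: author = 2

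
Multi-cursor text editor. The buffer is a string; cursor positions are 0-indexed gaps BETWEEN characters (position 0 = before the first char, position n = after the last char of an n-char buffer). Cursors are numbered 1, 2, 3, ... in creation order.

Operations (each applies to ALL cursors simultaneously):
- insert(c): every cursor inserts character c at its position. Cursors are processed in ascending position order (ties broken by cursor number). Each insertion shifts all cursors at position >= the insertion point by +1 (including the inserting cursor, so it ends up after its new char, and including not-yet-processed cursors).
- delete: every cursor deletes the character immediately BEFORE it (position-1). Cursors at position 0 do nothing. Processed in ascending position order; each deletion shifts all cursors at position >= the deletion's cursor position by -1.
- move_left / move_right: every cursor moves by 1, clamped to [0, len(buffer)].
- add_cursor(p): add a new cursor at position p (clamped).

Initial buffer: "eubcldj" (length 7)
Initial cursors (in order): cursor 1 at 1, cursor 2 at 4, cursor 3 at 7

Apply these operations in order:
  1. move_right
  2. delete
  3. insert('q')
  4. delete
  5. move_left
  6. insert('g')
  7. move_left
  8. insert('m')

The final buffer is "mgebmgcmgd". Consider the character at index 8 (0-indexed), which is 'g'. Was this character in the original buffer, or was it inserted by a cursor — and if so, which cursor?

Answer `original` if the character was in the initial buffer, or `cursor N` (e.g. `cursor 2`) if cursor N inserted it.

Answer: cursor 3

Derivation:
After op 1 (move_right): buffer="eubcldj" (len 7), cursors c1@2 c2@5 c3@7, authorship .......
After op 2 (delete): buffer="ebcd" (len 4), cursors c1@1 c2@3 c3@4, authorship ....
After op 3 (insert('q')): buffer="eqbcqdq" (len 7), cursors c1@2 c2@5 c3@7, authorship .1..2.3
After op 4 (delete): buffer="ebcd" (len 4), cursors c1@1 c2@3 c3@4, authorship ....
After op 5 (move_left): buffer="ebcd" (len 4), cursors c1@0 c2@2 c3@3, authorship ....
After op 6 (insert('g')): buffer="gebgcgd" (len 7), cursors c1@1 c2@4 c3@6, authorship 1..2.3.
After op 7 (move_left): buffer="gebgcgd" (len 7), cursors c1@0 c2@3 c3@5, authorship 1..2.3.
After op 8 (insert('m')): buffer="mgebmgcmgd" (len 10), cursors c1@1 c2@5 c3@8, authorship 11..22.33.
Authorship (.=original, N=cursor N): 1 1 . . 2 2 . 3 3 .
Index 8: author = 3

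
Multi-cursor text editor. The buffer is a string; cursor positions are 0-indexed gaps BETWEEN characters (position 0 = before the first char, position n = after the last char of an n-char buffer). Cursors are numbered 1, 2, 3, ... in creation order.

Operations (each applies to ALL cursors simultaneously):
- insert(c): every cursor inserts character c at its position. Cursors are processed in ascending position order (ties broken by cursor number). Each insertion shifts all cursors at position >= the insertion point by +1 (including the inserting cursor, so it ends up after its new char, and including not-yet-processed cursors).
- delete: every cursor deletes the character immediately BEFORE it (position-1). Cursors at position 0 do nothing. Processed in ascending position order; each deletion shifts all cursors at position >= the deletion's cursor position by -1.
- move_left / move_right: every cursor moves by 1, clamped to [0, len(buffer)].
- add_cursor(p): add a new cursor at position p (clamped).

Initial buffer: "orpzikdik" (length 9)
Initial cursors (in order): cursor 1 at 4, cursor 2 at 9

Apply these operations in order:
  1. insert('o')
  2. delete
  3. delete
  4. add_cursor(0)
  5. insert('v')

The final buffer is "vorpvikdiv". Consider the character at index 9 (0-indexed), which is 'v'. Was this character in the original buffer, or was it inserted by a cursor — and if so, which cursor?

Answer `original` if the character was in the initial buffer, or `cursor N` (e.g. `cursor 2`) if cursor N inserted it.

Answer: cursor 2

Derivation:
After op 1 (insert('o')): buffer="orpzoikdiko" (len 11), cursors c1@5 c2@11, authorship ....1.....2
After op 2 (delete): buffer="orpzikdik" (len 9), cursors c1@4 c2@9, authorship .........
After op 3 (delete): buffer="orpikdi" (len 7), cursors c1@3 c2@7, authorship .......
After op 4 (add_cursor(0)): buffer="orpikdi" (len 7), cursors c3@0 c1@3 c2@7, authorship .......
After op 5 (insert('v')): buffer="vorpvikdiv" (len 10), cursors c3@1 c1@5 c2@10, authorship 3...1....2
Authorship (.=original, N=cursor N): 3 . . . 1 . . . . 2
Index 9: author = 2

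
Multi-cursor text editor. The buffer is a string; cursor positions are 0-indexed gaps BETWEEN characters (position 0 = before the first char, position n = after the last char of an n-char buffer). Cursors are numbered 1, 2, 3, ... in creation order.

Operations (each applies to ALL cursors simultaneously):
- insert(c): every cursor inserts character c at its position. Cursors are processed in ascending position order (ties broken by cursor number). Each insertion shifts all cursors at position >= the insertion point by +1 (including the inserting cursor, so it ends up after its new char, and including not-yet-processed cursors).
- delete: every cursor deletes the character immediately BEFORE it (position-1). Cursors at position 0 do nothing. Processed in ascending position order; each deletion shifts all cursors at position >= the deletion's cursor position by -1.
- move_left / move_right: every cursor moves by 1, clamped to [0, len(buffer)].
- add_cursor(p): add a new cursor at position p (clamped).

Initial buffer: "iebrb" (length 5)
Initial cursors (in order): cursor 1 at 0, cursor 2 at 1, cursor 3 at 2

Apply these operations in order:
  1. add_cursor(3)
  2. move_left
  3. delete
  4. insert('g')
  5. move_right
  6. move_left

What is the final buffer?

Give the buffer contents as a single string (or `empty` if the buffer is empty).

Answer: ggggbrb

Derivation:
After op 1 (add_cursor(3)): buffer="iebrb" (len 5), cursors c1@0 c2@1 c3@2 c4@3, authorship .....
After op 2 (move_left): buffer="iebrb" (len 5), cursors c1@0 c2@0 c3@1 c4@2, authorship .....
After op 3 (delete): buffer="brb" (len 3), cursors c1@0 c2@0 c3@0 c4@0, authorship ...
After op 4 (insert('g')): buffer="ggggbrb" (len 7), cursors c1@4 c2@4 c3@4 c4@4, authorship 1234...
After op 5 (move_right): buffer="ggggbrb" (len 7), cursors c1@5 c2@5 c3@5 c4@5, authorship 1234...
After op 6 (move_left): buffer="ggggbrb" (len 7), cursors c1@4 c2@4 c3@4 c4@4, authorship 1234...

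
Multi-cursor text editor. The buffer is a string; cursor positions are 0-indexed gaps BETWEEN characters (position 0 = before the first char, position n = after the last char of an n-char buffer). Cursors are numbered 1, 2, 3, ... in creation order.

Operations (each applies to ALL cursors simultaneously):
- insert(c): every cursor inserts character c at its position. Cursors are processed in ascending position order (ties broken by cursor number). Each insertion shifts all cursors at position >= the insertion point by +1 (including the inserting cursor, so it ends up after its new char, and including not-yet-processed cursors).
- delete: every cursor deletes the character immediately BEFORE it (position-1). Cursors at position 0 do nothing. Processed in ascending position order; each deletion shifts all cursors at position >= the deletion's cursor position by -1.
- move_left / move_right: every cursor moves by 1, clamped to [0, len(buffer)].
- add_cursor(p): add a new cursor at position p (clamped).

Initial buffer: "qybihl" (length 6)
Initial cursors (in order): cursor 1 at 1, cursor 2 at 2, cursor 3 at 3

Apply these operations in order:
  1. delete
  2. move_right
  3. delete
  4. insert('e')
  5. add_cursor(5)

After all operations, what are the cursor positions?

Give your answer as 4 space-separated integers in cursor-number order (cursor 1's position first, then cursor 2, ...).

After op 1 (delete): buffer="ihl" (len 3), cursors c1@0 c2@0 c3@0, authorship ...
After op 2 (move_right): buffer="ihl" (len 3), cursors c1@1 c2@1 c3@1, authorship ...
After op 3 (delete): buffer="hl" (len 2), cursors c1@0 c2@0 c3@0, authorship ..
After op 4 (insert('e')): buffer="eeehl" (len 5), cursors c1@3 c2@3 c3@3, authorship 123..
After op 5 (add_cursor(5)): buffer="eeehl" (len 5), cursors c1@3 c2@3 c3@3 c4@5, authorship 123..

Answer: 3 3 3 5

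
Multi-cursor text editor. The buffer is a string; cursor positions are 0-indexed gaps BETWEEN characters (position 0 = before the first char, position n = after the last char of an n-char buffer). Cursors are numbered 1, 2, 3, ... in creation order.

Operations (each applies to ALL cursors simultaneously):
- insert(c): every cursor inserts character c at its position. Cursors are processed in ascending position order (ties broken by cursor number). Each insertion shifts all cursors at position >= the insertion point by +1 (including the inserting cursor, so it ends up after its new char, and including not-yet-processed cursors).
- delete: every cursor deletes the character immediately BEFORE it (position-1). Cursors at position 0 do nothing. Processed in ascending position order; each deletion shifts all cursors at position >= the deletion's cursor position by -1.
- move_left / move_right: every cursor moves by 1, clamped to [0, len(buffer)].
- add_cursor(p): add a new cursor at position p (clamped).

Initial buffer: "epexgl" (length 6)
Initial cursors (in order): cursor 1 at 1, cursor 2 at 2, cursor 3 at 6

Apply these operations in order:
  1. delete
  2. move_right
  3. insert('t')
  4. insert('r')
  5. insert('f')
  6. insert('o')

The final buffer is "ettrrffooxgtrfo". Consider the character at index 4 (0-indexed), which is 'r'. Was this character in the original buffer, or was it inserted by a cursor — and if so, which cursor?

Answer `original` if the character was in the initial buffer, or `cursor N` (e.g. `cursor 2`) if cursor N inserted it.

Answer: cursor 2

Derivation:
After op 1 (delete): buffer="exg" (len 3), cursors c1@0 c2@0 c3@3, authorship ...
After op 2 (move_right): buffer="exg" (len 3), cursors c1@1 c2@1 c3@3, authorship ...
After op 3 (insert('t')): buffer="ettxgt" (len 6), cursors c1@3 c2@3 c3@6, authorship .12..3
After op 4 (insert('r')): buffer="ettrrxgtr" (len 9), cursors c1@5 c2@5 c3@9, authorship .1212..33
After op 5 (insert('f')): buffer="ettrrffxgtrf" (len 12), cursors c1@7 c2@7 c3@12, authorship .121212..333
After op 6 (insert('o')): buffer="ettrrffooxgtrfo" (len 15), cursors c1@9 c2@9 c3@15, authorship .12121212..3333
Authorship (.=original, N=cursor N): . 1 2 1 2 1 2 1 2 . . 3 3 3 3
Index 4: author = 2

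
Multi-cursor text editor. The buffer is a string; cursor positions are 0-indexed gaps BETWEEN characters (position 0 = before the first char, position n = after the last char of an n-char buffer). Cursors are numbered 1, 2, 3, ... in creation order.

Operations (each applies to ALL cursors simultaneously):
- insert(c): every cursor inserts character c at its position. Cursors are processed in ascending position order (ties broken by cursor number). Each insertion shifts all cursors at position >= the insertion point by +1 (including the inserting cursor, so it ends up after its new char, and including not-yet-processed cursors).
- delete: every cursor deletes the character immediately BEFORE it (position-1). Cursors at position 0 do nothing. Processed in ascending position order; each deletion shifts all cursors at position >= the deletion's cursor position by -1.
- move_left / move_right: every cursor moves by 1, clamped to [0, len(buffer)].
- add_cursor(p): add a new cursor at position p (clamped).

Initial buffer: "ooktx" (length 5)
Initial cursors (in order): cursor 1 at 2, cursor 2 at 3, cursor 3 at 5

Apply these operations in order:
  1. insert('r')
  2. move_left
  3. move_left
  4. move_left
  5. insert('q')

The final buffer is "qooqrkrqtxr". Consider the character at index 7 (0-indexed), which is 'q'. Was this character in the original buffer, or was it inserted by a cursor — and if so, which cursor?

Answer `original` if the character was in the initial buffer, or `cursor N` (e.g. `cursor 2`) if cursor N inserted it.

Answer: cursor 3

Derivation:
After op 1 (insert('r')): buffer="oorkrtxr" (len 8), cursors c1@3 c2@5 c3@8, authorship ..1.2..3
After op 2 (move_left): buffer="oorkrtxr" (len 8), cursors c1@2 c2@4 c3@7, authorship ..1.2..3
After op 3 (move_left): buffer="oorkrtxr" (len 8), cursors c1@1 c2@3 c3@6, authorship ..1.2..3
After op 4 (move_left): buffer="oorkrtxr" (len 8), cursors c1@0 c2@2 c3@5, authorship ..1.2..3
After op 5 (insert('q')): buffer="qooqrkrqtxr" (len 11), cursors c1@1 c2@4 c3@8, authorship 1..21.23..3
Authorship (.=original, N=cursor N): 1 . . 2 1 . 2 3 . . 3
Index 7: author = 3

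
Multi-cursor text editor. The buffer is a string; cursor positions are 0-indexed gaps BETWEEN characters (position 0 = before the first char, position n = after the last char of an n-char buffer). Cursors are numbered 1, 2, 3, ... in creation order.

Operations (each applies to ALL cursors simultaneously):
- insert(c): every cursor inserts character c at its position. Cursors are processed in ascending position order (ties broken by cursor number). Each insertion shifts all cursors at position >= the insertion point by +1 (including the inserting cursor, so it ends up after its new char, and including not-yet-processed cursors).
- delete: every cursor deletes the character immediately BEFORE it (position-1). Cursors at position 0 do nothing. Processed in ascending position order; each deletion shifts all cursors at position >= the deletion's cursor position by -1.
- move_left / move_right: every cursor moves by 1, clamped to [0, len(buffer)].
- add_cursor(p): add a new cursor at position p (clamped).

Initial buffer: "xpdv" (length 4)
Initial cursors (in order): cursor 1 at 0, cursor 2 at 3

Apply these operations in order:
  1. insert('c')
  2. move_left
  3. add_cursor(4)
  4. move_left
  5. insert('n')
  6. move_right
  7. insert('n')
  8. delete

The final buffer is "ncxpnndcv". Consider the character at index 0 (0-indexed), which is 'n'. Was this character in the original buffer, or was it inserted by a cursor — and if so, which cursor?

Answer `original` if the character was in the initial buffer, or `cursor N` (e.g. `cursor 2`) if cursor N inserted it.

Answer: cursor 1

Derivation:
After op 1 (insert('c')): buffer="cxpdcv" (len 6), cursors c1@1 c2@5, authorship 1...2.
After op 2 (move_left): buffer="cxpdcv" (len 6), cursors c1@0 c2@4, authorship 1...2.
After op 3 (add_cursor(4)): buffer="cxpdcv" (len 6), cursors c1@0 c2@4 c3@4, authorship 1...2.
After op 4 (move_left): buffer="cxpdcv" (len 6), cursors c1@0 c2@3 c3@3, authorship 1...2.
After op 5 (insert('n')): buffer="ncxpnndcv" (len 9), cursors c1@1 c2@6 c3@6, authorship 11..23.2.
After op 6 (move_right): buffer="ncxpnndcv" (len 9), cursors c1@2 c2@7 c3@7, authorship 11..23.2.
After op 7 (insert('n')): buffer="ncnxpnndnncv" (len 12), cursors c1@3 c2@10 c3@10, authorship 111..23.232.
After op 8 (delete): buffer="ncxpnndcv" (len 9), cursors c1@2 c2@7 c3@7, authorship 11..23.2.
Authorship (.=original, N=cursor N): 1 1 . . 2 3 . 2 .
Index 0: author = 1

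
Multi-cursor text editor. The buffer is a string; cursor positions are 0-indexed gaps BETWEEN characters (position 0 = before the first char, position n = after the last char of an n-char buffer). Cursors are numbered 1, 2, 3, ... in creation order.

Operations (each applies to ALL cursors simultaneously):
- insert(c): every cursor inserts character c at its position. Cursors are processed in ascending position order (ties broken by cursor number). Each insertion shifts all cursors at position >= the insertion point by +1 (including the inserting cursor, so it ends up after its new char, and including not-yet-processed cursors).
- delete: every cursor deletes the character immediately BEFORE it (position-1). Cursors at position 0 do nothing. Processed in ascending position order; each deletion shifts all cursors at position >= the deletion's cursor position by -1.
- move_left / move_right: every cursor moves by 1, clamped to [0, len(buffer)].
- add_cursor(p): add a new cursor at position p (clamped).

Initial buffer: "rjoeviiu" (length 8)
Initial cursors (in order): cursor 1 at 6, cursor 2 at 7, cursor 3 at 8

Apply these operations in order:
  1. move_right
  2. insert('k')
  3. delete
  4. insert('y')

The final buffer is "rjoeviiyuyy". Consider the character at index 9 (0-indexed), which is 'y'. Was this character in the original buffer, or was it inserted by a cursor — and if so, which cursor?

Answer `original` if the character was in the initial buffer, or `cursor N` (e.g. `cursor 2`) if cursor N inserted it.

After op 1 (move_right): buffer="rjoeviiu" (len 8), cursors c1@7 c2@8 c3@8, authorship ........
After op 2 (insert('k')): buffer="rjoeviikukk" (len 11), cursors c1@8 c2@11 c3@11, authorship .......1.23
After op 3 (delete): buffer="rjoeviiu" (len 8), cursors c1@7 c2@8 c3@8, authorship ........
After op 4 (insert('y')): buffer="rjoeviiyuyy" (len 11), cursors c1@8 c2@11 c3@11, authorship .......1.23
Authorship (.=original, N=cursor N): . . . . . . . 1 . 2 3
Index 9: author = 2

Answer: cursor 2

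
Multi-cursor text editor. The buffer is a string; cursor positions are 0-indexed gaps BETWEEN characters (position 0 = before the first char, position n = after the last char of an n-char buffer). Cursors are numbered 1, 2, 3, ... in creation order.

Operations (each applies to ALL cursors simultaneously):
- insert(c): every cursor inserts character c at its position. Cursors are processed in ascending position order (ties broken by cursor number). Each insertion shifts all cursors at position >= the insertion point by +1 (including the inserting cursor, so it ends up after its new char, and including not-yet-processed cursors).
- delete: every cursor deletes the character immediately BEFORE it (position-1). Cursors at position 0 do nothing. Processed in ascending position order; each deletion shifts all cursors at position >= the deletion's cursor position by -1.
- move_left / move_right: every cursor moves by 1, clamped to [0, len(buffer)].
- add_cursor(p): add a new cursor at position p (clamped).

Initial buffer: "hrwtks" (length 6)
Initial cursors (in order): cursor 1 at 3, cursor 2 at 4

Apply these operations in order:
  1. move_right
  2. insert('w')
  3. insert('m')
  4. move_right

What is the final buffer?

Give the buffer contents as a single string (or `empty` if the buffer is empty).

Answer: hrwtwmkwms

Derivation:
After op 1 (move_right): buffer="hrwtks" (len 6), cursors c1@4 c2@5, authorship ......
After op 2 (insert('w')): buffer="hrwtwkws" (len 8), cursors c1@5 c2@7, authorship ....1.2.
After op 3 (insert('m')): buffer="hrwtwmkwms" (len 10), cursors c1@6 c2@9, authorship ....11.22.
After op 4 (move_right): buffer="hrwtwmkwms" (len 10), cursors c1@7 c2@10, authorship ....11.22.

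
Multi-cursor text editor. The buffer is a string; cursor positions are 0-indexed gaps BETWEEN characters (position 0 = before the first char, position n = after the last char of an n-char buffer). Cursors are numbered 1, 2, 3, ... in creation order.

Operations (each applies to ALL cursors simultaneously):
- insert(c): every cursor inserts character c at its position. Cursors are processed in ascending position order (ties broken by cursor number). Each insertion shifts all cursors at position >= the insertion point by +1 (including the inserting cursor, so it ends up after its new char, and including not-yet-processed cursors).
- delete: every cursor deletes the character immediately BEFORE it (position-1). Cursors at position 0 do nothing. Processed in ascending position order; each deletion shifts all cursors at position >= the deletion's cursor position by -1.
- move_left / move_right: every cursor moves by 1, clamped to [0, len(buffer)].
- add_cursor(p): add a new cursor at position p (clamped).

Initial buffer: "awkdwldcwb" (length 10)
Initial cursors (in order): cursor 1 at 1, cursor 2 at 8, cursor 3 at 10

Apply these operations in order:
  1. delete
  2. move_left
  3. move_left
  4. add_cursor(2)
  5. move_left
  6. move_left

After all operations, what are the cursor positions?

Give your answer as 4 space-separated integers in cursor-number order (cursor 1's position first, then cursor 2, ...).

After op 1 (delete): buffer="wkdwldw" (len 7), cursors c1@0 c2@6 c3@7, authorship .......
After op 2 (move_left): buffer="wkdwldw" (len 7), cursors c1@0 c2@5 c3@6, authorship .......
After op 3 (move_left): buffer="wkdwldw" (len 7), cursors c1@0 c2@4 c3@5, authorship .......
After op 4 (add_cursor(2)): buffer="wkdwldw" (len 7), cursors c1@0 c4@2 c2@4 c3@5, authorship .......
After op 5 (move_left): buffer="wkdwldw" (len 7), cursors c1@0 c4@1 c2@3 c3@4, authorship .......
After op 6 (move_left): buffer="wkdwldw" (len 7), cursors c1@0 c4@0 c2@2 c3@3, authorship .......

Answer: 0 2 3 0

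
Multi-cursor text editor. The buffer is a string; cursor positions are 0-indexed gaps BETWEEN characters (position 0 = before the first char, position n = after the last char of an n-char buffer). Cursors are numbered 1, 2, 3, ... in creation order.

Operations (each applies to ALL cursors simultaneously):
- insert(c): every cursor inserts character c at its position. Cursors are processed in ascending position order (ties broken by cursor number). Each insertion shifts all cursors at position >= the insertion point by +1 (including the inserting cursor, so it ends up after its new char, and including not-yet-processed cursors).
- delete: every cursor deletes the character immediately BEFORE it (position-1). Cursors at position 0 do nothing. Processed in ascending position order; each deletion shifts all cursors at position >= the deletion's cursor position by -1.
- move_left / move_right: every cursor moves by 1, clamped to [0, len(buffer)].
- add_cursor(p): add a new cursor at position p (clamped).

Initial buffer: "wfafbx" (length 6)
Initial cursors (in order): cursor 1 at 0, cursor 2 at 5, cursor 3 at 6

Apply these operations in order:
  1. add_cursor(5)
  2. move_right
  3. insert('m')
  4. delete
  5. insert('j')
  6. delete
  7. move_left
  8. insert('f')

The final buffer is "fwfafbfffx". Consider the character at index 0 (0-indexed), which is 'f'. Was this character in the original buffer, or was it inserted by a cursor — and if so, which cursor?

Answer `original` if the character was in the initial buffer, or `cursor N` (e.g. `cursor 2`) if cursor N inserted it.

Answer: cursor 1

Derivation:
After op 1 (add_cursor(5)): buffer="wfafbx" (len 6), cursors c1@0 c2@5 c4@5 c3@6, authorship ......
After op 2 (move_right): buffer="wfafbx" (len 6), cursors c1@1 c2@6 c3@6 c4@6, authorship ......
After op 3 (insert('m')): buffer="wmfafbxmmm" (len 10), cursors c1@2 c2@10 c3@10 c4@10, authorship .1.....234
After op 4 (delete): buffer="wfafbx" (len 6), cursors c1@1 c2@6 c3@6 c4@6, authorship ......
After op 5 (insert('j')): buffer="wjfafbxjjj" (len 10), cursors c1@2 c2@10 c3@10 c4@10, authorship .1.....234
After op 6 (delete): buffer="wfafbx" (len 6), cursors c1@1 c2@6 c3@6 c4@6, authorship ......
After op 7 (move_left): buffer="wfafbx" (len 6), cursors c1@0 c2@5 c3@5 c4@5, authorship ......
After op 8 (insert('f')): buffer="fwfafbfffx" (len 10), cursors c1@1 c2@9 c3@9 c4@9, authorship 1.....234.
Authorship (.=original, N=cursor N): 1 . . . . . 2 3 4 .
Index 0: author = 1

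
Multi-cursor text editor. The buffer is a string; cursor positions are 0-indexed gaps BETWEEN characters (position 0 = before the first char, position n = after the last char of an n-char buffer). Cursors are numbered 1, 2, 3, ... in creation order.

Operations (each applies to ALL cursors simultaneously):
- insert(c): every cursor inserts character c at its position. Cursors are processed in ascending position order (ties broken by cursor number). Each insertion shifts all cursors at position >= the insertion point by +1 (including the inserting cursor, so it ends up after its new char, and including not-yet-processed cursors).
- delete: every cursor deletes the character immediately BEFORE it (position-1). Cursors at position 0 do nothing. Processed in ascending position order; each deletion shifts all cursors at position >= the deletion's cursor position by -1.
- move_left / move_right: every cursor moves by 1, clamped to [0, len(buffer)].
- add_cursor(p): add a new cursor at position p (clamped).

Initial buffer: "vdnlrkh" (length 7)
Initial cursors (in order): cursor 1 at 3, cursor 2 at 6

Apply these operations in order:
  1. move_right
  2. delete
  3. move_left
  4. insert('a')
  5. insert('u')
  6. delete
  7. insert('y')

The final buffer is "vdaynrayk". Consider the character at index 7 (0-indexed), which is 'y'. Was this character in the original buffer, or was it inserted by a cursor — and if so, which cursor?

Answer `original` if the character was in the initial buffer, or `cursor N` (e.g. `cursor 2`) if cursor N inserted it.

Answer: cursor 2

Derivation:
After op 1 (move_right): buffer="vdnlrkh" (len 7), cursors c1@4 c2@7, authorship .......
After op 2 (delete): buffer="vdnrk" (len 5), cursors c1@3 c2@5, authorship .....
After op 3 (move_left): buffer="vdnrk" (len 5), cursors c1@2 c2@4, authorship .....
After op 4 (insert('a')): buffer="vdanrak" (len 7), cursors c1@3 c2@6, authorship ..1..2.
After op 5 (insert('u')): buffer="vdaunrauk" (len 9), cursors c1@4 c2@8, authorship ..11..22.
After op 6 (delete): buffer="vdanrak" (len 7), cursors c1@3 c2@6, authorship ..1..2.
After op 7 (insert('y')): buffer="vdaynrayk" (len 9), cursors c1@4 c2@8, authorship ..11..22.
Authorship (.=original, N=cursor N): . . 1 1 . . 2 2 .
Index 7: author = 2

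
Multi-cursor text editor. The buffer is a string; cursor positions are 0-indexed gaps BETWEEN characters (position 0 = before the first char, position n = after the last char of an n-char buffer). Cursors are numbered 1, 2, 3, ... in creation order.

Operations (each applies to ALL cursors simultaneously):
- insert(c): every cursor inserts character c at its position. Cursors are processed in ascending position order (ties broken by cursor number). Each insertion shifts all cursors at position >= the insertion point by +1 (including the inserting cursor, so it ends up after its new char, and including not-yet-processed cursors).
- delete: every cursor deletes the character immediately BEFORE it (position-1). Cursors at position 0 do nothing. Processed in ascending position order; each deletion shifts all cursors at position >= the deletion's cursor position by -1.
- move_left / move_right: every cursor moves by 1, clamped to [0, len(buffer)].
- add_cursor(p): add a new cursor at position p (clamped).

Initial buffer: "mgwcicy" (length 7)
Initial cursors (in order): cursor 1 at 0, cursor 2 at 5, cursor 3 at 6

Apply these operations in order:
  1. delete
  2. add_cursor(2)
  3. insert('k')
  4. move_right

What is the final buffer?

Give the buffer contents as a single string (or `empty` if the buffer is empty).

Answer: kmgkwckky

Derivation:
After op 1 (delete): buffer="mgwcy" (len 5), cursors c1@0 c2@4 c3@4, authorship .....
After op 2 (add_cursor(2)): buffer="mgwcy" (len 5), cursors c1@0 c4@2 c2@4 c3@4, authorship .....
After op 3 (insert('k')): buffer="kmgkwckky" (len 9), cursors c1@1 c4@4 c2@8 c3@8, authorship 1..4..23.
After op 4 (move_right): buffer="kmgkwckky" (len 9), cursors c1@2 c4@5 c2@9 c3@9, authorship 1..4..23.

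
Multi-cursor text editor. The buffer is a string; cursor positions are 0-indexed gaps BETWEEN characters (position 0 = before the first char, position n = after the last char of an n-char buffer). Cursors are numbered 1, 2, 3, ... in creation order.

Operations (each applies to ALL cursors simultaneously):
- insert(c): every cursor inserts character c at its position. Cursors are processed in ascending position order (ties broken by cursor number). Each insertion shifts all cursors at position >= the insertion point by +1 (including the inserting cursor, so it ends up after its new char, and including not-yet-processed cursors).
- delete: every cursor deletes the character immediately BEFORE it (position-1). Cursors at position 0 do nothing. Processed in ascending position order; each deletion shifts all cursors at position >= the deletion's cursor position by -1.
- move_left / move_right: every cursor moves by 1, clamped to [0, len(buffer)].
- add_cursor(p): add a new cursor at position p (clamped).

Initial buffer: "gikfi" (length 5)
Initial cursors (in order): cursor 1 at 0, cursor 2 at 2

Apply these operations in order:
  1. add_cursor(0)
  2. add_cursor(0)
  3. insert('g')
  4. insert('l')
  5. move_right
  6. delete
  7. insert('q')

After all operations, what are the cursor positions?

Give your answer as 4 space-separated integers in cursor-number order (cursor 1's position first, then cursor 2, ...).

Answer: 7 11 7 7

Derivation:
After op 1 (add_cursor(0)): buffer="gikfi" (len 5), cursors c1@0 c3@0 c2@2, authorship .....
After op 2 (add_cursor(0)): buffer="gikfi" (len 5), cursors c1@0 c3@0 c4@0 c2@2, authorship .....
After op 3 (insert('g')): buffer="ggggigkfi" (len 9), cursors c1@3 c3@3 c4@3 c2@6, authorship 134..2...
After op 4 (insert('l')): buffer="ggglllgiglkfi" (len 13), cursors c1@6 c3@6 c4@6 c2@10, authorship 134134..22...
After op 5 (move_right): buffer="ggglllgiglkfi" (len 13), cursors c1@7 c3@7 c4@7 c2@11, authorship 134134..22...
After op 6 (delete): buffer="gggliglfi" (len 9), cursors c1@4 c3@4 c4@4 c2@7, authorship 1341.22..
After op 7 (insert('q')): buffer="ggglqqqiglqfi" (len 13), cursors c1@7 c3@7 c4@7 c2@11, authorship 1341134.222..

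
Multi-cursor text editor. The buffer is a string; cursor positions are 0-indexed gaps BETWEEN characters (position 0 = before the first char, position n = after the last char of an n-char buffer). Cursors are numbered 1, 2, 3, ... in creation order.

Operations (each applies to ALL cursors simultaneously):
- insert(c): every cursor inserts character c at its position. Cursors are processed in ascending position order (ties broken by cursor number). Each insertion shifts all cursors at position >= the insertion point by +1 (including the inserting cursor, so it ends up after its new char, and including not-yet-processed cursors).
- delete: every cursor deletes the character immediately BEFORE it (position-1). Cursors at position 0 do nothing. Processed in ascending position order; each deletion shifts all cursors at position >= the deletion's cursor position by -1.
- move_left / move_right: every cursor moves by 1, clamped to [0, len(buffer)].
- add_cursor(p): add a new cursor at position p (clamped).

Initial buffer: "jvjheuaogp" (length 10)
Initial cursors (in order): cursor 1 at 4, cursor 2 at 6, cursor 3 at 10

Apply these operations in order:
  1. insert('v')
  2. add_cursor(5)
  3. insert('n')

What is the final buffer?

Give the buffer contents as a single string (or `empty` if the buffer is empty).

Answer: jvjhvnneuvnaogpvn

Derivation:
After op 1 (insert('v')): buffer="jvjhveuvaogpv" (len 13), cursors c1@5 c2@8 c3@13, authorship ....1..2....3
After op 2 (add_cursor(5)): buffer="jvjhveuvaogpv" (len 13), cursors c1@5 c4@5 c2@8 c3@13, authorship ....1..2....3
After op 3 (insert('n')): buffer="jvjhvnneuvnaogpvn" (len 17), cursors c1@7 c4@7 c2@11 c3@17, authorship ....114..22....33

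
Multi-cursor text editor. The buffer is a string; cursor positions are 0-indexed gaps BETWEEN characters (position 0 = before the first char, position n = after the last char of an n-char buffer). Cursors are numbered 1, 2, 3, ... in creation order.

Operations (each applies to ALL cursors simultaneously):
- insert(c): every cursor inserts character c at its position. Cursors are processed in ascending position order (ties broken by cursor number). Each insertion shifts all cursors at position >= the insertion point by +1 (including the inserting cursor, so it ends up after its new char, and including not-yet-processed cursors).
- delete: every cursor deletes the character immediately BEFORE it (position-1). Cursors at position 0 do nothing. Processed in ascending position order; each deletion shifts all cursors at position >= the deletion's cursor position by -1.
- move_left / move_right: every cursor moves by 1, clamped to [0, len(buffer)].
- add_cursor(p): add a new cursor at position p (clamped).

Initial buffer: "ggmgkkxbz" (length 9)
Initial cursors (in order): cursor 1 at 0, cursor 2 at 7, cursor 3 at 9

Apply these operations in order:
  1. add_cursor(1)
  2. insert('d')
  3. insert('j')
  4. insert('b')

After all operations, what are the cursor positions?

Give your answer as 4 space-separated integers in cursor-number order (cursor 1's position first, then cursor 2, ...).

After op 1 (add_cursor(1)): buffer="ggmgkkxbz" (len 9), cursors c1@0 c4@1 c2@7 c3@9, authorship .........
After op 2 (insert('d')): buffer="dgdgmgkkxdbzd" (len 13), cursors c1@1 c4@3 c2@10 c3@13, authorship 1.4......2..3
After op 3 (insert('j')): buffer="djgdjgmgkkxdjbzdj" (len 17), cursors c1@2 c4@5 c2@13 c3@17, authorship 11.44......22..33
After op 4 (insert('b')): buffer="djbgdjbgmgkkxdjbbzdjb" (len 21), cursors c1@3 c4@7 c2@16 c3@21, authorship 111.444......222..333

Answer: 3 16 21 7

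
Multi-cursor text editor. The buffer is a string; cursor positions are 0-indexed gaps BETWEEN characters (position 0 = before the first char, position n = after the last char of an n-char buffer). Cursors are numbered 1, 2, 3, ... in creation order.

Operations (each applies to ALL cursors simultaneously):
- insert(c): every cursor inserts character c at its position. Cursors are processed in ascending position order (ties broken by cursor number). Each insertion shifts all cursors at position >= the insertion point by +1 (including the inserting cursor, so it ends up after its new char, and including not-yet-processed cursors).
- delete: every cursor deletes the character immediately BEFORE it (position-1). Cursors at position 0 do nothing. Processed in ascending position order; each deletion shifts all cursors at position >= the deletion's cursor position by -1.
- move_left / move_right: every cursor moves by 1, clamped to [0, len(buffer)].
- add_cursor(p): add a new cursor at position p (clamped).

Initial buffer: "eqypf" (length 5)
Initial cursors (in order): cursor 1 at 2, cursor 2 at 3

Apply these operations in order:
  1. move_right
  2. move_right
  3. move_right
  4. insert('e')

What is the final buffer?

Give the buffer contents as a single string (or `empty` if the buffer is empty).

After op 1 (move_right): buffer="eqypf" (len 5), cursors c1@3 c2@4, authorship .....
After op 2 (move_right): buffer="eqypf" (len 5), cursors c1@4 c2@5, authorship .....
After op 3 (move_right): buffer="eqypf" (len 5), cursors c1@5 c2@5, authorship .....
After op 4 (insert('e')): buffer="eqypfee" (len 7), cursors c1@7 c2@7, authorship .....12

Answer: eqypfee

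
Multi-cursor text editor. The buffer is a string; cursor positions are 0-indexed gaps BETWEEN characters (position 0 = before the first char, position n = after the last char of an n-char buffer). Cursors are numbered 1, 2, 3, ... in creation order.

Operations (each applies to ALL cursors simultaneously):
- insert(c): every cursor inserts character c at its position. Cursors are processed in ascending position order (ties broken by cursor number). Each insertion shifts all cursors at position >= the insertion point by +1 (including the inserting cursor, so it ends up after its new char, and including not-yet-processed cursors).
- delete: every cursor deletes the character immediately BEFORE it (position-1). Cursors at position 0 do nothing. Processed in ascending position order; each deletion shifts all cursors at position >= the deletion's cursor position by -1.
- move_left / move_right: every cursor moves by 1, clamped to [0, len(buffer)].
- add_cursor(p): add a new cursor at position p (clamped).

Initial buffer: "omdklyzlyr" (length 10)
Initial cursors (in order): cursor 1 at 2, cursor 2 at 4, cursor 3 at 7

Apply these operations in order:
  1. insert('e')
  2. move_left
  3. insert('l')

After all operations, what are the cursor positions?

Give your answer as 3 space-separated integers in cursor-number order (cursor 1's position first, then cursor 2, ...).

Answer: 3 7 12

Derivation:
After op 1 (insert('e')): buffer="omedkelyzelyr" (len 13), cursors c1@3 c2@6 c3@10, authorship ..1..2...3...
After op 2 (move_left): buffer="omedkelyzelyr" (len 13), cursors c1@2 c2@5 c3@9, authorship ..1..2...3...
After op 3 (insert('l')): buffer="omledklelyzlelyr" (len 16), cursors c1@3 c2@7 c3@12, authorship ..11..22...33...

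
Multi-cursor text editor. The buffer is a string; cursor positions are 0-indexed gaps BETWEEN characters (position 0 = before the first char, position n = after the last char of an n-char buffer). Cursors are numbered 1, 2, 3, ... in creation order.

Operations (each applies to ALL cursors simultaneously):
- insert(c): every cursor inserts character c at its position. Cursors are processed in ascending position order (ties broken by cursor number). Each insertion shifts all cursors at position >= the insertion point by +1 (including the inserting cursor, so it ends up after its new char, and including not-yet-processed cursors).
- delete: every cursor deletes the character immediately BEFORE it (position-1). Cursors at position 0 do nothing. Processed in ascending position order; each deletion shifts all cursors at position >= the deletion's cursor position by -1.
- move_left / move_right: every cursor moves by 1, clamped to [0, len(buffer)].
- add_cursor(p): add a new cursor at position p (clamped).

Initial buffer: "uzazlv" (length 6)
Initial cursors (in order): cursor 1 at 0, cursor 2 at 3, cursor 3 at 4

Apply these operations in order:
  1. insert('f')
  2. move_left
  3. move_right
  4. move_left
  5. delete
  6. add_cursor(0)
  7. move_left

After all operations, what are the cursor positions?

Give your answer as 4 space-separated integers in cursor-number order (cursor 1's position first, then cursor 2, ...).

Answer: 0 2 3 0

Derivation:
After op 1 (insert('f')): buffer="fuzafzflv" (len 9), cursors c1@1 c2@5 c3@7, authorship 1...2.3..
After op 2 (move_left): buffer="fuzafzflv" (len 9), cursors c1@0 c2@4 c3@6, authorship 1...2.3..
After op 3 (move_right): buffer="fuzafzflv" (len 9), cursors c1@1 c2@5 c3@7, authorship 1...2.3..
After op 4 (move_left): buffer="fuzafzflv" (len 9), cursors c1@0 c2@4 c3@6, authorship 1...2.3..
After op 5 (delete): buffer="fuzfflv" (len 7), cursors c1@0 c2@3 c3@4, authorship 1..23..
After op 6 (add_cursor(0)): buffer="fuzfflv" (len 7), cursors c1@0 c4@0 c2@3 c3@4, authorship 1..23..
After op 7 (move_left): buffer="fuzfflv" (len 7), cursors c1@0 c4@0 c2@2 c3@3, authorship 1..23..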